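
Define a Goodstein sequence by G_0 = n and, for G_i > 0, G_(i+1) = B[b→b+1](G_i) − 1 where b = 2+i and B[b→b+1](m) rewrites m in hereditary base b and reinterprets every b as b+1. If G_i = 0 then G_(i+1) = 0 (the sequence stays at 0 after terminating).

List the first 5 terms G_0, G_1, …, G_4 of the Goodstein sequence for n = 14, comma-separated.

14, 110, 1281, 18750, 326591

[0] 14 ≡ 2^(2 + 1) + 2^2 + 2 (base 2). Lift 3: 111. −1: 110.
[1] 110 ≡ 3^(3 + 1) + 3^3 + 2 (base 3). Lift 4: 1282. −1: 1281.
[2] 1281 ≡ 4^(4 + 1) + 4^4 + 1 (base 4). Lift 5: 18751. −1: 18750.
[3] 18750 ≡ 5^(5 + 1) + 5^5 (base 5). Lift 6: 326592. −1: 326591.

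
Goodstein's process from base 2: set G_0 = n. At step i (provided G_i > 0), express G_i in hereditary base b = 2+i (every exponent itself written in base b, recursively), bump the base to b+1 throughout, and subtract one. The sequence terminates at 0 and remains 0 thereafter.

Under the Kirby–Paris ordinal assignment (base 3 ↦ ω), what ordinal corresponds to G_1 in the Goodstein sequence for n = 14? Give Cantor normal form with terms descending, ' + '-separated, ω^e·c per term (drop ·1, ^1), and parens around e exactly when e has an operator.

step 0: 14 = 2^(2 + 1) + 2^2 + 2; sub 3 for 2: 3^(3 + 1) + 3^3 + 3; = 111; G_1 = 111−1 = 110
step 1: 110 = 3^(3 + 1) + 3^3 + 2; sub 4 for 3: 4^(4 + 1) + 4^4 + 2; = 1282; G_2 = 1282−1 = 1281

ω^(ω + 1) + ω^ω + 2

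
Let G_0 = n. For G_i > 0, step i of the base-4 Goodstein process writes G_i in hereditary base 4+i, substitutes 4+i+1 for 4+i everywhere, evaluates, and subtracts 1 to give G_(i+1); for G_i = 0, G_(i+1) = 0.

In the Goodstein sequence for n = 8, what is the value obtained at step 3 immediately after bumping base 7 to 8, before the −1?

G_0 = 8. HB_4(8) = 2·4. Bump = 10. G_1 = 9.
G_1 = 9. HB_5(9) = 5 + 4. Bump = 10. G_2 = 9.
G_2 = 9. HB_6(9) = 6 + 3. Bump = 10. G_3 = 9.
G_3 = 9. HB_7(9) = 7 + 2. Bump = 10. G_4 = 9.

10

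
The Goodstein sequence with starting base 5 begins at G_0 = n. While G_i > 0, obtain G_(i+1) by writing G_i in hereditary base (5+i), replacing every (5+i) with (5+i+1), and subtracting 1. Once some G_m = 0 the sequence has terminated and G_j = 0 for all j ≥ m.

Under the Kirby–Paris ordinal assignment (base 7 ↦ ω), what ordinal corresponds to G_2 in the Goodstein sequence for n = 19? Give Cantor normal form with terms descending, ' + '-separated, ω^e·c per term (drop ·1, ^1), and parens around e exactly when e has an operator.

ω·3 + 2

19 —HB5→ 3·5 + 4 —bump→ 3·6 + 4 = 22 —(−1)→ 21
21 —HB6→ 3·6 + 3 —bump→ 3·7 + 3 = 24 —(−1)→ 23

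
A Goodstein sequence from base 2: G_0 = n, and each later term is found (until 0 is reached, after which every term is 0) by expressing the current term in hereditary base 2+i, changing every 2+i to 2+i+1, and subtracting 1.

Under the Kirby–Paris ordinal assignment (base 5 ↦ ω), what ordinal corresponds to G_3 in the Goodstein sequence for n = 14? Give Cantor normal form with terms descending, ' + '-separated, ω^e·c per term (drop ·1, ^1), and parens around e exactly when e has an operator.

[0] 14 ≡ 2^(2 + 1) + 2^2 + 2 (base 2). Lift 3: 111. −1: 110.
[1] 110 ≡ 3^(3 + 1) + 3^3 + 2 (base 3). Lift 4: 1282. −1: 1281.
[2] 1281 ≡ 4^(4 + 1) + 4^4 + 1 (base 4). Lift 5: 18751. −1: 18750.
[3] 18750 ≡ 5^(5 + 1) + 5^5 (base 5). Lift 6: 326592. −1: 326591.

ω^(ω + 1) + ω^ω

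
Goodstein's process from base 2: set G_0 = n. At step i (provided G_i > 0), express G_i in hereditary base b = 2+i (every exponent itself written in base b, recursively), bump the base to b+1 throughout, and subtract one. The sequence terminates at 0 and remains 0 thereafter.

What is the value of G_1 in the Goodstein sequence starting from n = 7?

G_0=7  [base 2] 2^2 + 2 + 1  →[2↦3]→  3^3 + 3 + 1 = 31  −1 ⇒ G_1=30
G_1=30  [base 3] 3^3 + 3  →[3↦4]→  4^4 + 4 = 260  −1 ⇒ G_2=259

30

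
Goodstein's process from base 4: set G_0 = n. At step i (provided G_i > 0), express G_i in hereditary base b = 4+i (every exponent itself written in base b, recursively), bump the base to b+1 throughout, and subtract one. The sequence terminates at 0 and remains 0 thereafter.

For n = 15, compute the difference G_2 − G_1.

15 —HB4→ 3·4 + 3 —bump→ 3·5 + 3 = 18 —(−1)→ 17
17 —HB5→ 3·5 + 2 —bump→ 3·6 + 2 = 20 —(−1)→ 19

2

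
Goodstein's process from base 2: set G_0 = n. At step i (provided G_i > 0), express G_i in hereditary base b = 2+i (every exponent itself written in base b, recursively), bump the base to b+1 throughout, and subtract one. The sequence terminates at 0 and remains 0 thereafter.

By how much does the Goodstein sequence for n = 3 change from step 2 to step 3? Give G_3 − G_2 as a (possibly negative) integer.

G_0=3  [base 2] 2 + 1  →[2↦3]→  3 + 1 = 4  −1 ⇒ G_1=3
G_1=3  [base 3] 3  →[3↦4]→  4 = 4  −1 ⇒ G_2=3
G_2=3  [base 4] 3  →[4↦5]→  3 = 3  −1 ⇒ G_3=2

-1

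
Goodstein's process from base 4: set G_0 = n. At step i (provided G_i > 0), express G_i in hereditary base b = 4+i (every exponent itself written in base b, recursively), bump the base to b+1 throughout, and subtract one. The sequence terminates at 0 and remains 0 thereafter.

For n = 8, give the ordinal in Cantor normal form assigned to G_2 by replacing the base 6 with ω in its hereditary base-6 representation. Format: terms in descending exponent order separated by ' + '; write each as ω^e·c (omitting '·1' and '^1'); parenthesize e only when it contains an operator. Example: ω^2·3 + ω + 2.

G_0 = 8. HB_4(8) = 2·4. Bump = 10. G_1 = 9.
G_1 = 9. HB_5(9) = 5 + 4. Bump = 10. G_2 = 9.
G_2 = 9. HB_6(9) = 6 + 3. Bump = 10. G_3 = 9.

ω + 3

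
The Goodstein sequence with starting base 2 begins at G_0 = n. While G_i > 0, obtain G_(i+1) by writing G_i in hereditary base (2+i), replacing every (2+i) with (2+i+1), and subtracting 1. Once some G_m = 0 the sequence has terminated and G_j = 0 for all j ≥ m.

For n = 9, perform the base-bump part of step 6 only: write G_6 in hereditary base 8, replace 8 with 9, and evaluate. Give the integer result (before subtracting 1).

i=0: 9 = 2^(2 + 1) + 1 (b=2); 2→3: 3^(3 + 1) + 1 = 82; 82−1 = 81
i=1: 81 = 3^(3 + 1) (b=3); 3→4: 4^(4 + 1) = 1024; 1024−1 = 1023
i=2: 1023 = 3·4^4 + 3·4^3 + 3·4^2 + 3·4 + 3 (b=4); 4→5: 3·5^5 + 3·5^3 + 3·5^2 + 3·5 + 3 = 9843; 9843−1 = 9842
i=3: 9842 = 3·5^5 + 3·5^3 + 3·5^2 + 3·5 + 2 (b=5); 5→6: 3·6^6 + 3·6^3 + 3·6^2 + 3·6 + 2 = 140744; 140744−1 = 140743
i=4: 140743 = 3·6^6 + 3·6^3 + 3·6^2 + 3·6 + 1 (b=6); 6→7: 3·7^7 + 3·7^3 + 3·7^2 + 3·7 + 1 = 2471827; 2471827−1 = 2471826
i=5: 2471826 = 3·7^7 + 3·7^3 + 3·7^2 + 3·7 (b=7); 7→8: 3·8^8 + 3·8^3 + 3·8^2 + 3·8 = 50333400; 50333400−1 = 50333399
i=6: 50333399 = 3·8^8 + 3·8^3 + 3·8^2 + 2·8 + 7 (b=8); 8→9: 3·9^9 + 3·9^3 + 3·9^2 + 2·9 + 7 = 1162263922; 1162263922−1 = 1162263921

1162263922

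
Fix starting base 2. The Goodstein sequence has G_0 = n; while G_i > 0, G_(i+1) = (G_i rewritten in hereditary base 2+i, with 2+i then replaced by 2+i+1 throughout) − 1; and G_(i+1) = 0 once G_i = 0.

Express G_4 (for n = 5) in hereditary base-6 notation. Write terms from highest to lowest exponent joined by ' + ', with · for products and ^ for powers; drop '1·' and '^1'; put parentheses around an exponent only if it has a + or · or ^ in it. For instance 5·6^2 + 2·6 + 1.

3·6^3 + 3·6^2 + 3·6 + 1

[0] 5 ≡ 2^2 + 1 (base 2). Lift 3: 28. −1: 27.
[1] 27 ≡ 3^3 (base 3). Lift 4: 256. −1: 255.
[2] 255 ≡ 3·4^3 + 3·4^2 + 3·4 + 3 (base 4). Lift 5: 468. −1: 467.
[3] 467 ≡ 3·5^3 + 3·5^2 + 3·5 + 2 (base 5). Lift 6: 776. −1: 775.
[4] 775 ≡ 3·6^3 + 3·6^2 + 3·6 + 1 (base 6). Lift 7: 1198. −1: 1197.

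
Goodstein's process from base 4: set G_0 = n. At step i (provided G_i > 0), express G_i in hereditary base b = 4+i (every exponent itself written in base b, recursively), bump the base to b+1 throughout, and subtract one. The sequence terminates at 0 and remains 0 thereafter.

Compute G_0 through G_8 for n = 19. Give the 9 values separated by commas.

G_0 = 19. HB_4(19) = 4^2 + 3. Bump = 28. G_1 = 27.
G_1 = 27. HB_5(27) = 5^2 + 2. Bump = 38. G_2 = 37.
G_2 = 37. HB_6(37) = 6^2 + 1. Bump = 50. G_3 = 49.
G_3 = 49. HB_7(49) = 7^2. Bump = 64. G_4 = 63.
G_4 = 63. HB_8(63) = 7·8 + 7. Bump = 70. G_5 = 69.
G_5 = 69. HB_9(69) = 7·9 + 6. Bump = 76. G_6 = 75.
G_6 = 75. HB_10(75) = 7·10 + 5. Bump = 82. G_7 = 81.
G_7 = 81. HB_11(81) = 7·11 + 4. Bump = 88. G_8 = 87.

19, 27, 37, 49, 63, 69, 75, 81, 87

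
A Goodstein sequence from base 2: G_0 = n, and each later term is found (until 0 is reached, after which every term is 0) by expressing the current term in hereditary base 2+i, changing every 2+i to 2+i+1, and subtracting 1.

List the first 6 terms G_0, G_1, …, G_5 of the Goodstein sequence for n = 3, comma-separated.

3, 3, 3, 2, 1, 0

(0) 3|_2 = 2 + 1 ↦ 3 + 1|_3 = 4 ⇒ 3
(1) 3|_3 = 3 ↦ 4|_4 = 4 ⇒ 3
(2) 3|_4 = 3 ↦ 3|_5 = 3 ⇒ 2
(3) 2|_5 = 2 ↦ 2|_6 = 2 ⇒ 1
(4) 1|_6 = 1 ↦ 1|_7 = 1 ⇒ 0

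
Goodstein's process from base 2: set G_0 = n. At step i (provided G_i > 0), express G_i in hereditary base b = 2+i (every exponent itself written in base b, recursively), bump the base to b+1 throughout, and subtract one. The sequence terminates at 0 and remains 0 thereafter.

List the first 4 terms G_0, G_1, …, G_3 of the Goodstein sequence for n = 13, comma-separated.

13, 108, 1279, 16092

G_0=13  [base 2] 2^(2 + 1) + 2^2 + 1  →[2↦3]→  3^(3 + 1) + 3^3 + 1 = 109  −1 ⇒ G_1=108
G_1=108  [base 3] 3^(3 + 1) + 3^3  →[3↦4]→  4^(4 + 1) + 4^4 = 1280  −1 ⇒ G_2=1279
G_2=1279  [base 4] 4^(4 + 1) + 3·4^3 + 3·4^2 + 3·4 + 3  →[4↦5]→  5^(5 + 1) + 3·5^3 + 3·5^2 + 3·5 + 3 = 16093  −1 ⇒ G_3=16092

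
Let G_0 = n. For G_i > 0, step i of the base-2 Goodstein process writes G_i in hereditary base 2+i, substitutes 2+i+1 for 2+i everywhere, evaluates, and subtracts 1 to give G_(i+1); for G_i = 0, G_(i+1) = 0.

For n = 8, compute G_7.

i=0: 8 = 2^(2 + 1) (b=2); 2→3: 3^(3 + 1) = 81; 81−1 = 80
i=1: 80 = 2·3^3 + 2·3^2 + 2·3 + 2 (b=3); 3→4: 2·4^4 + 2·4^2 + 2·4 + 2 = 554; 554−1 = 553
i=2: 553 = 2·4^4 + 2·4^2 + 2·4 + 1 (b=4); 4→5: 2·5^5 + 2·5^2 + 2·5 + 1 = 6311; 6311−1 = 6310
i=3: 6310 = 2·5^5 + 2·5^2 + 2·5 (b=5); 5→6: 2·6^6 + 2·6^2 + 2·6 = 93396; 93396−1 = 93395
i=4: 93395 = 2·6^6 + 2·6^2 + 6 + 5 (b=6); 6→7: 2·7^7 + 2·7^2 + 7 + 5 = 1647196; 1647196−1 = 1647195
i=5: 1647195 = 2·7^7 + 2·7^2 + 7 + 4 (b=7); 7→8: 2·8^8 + 2·8^2 + 8 + 4 = 33554572; 33554572−1 = 33554571
i=6: 33554571 = 2·8^8 + 2·8^2 + 8 + 3 (b=8); 8→9: 2·9^9 + 2·9^2 + 9 + 3 = 774841152; 774841152−1 = 774841151
i=7: 774841151 = 2·9^9 + 2·9^2 + 9 + 2 (b=9); 9→10: 2·10^10 + 2·10^2 + 10 + 2 = 20000000212; 20000000212−1 = 20000000211

774841151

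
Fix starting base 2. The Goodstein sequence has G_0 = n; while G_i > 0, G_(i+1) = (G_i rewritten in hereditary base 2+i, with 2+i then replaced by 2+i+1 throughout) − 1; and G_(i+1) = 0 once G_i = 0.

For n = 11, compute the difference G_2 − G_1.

943

base 2: 11 = 2^(2 + 1) + 2 + 1; at 3: 3^(3 + 1) + 3 + 1 = 85; next = 84
base 3: 84 = 3^(3 + 1) + 3; at 4: 4^(4 + 1) + 4 = 1028; next = 1027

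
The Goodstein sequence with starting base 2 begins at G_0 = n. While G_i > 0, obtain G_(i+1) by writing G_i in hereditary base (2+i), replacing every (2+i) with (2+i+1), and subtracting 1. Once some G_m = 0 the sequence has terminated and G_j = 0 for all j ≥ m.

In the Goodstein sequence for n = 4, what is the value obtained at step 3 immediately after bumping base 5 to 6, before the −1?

84

i=0: 4 = 2^2 (b=2); 2→3: 3^3 = 27; 27−1 = 26
i=1: 26 = 2·3^2 + 2·3 + 2 (b=3); 3→4: 2·4^2 + 2·4 + 2 = 42; 42−1 = 41
i=2: 41 = 2·4^2 + 2·4 + 1 (b=4); 4→5: 2·5^2 + 2·5 + 1 = 61; 61−1 = 60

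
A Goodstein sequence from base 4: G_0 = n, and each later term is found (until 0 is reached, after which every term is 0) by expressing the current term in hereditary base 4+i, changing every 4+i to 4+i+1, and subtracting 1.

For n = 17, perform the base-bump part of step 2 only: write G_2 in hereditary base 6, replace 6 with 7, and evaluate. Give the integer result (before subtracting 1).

i=0: 17 = 4^2 + 1 (b=4); 4→5: 5^2 + 1 = 26; 26−1 = 25
i=1: 25 = 5^2 (b=5); 5→6: 6^2 = 36; 36−1 = 35
i=2: 35 = 5·6 + 5 (b=6); 6→7: 5·7 + 5 = 40; 40−1 = 39

40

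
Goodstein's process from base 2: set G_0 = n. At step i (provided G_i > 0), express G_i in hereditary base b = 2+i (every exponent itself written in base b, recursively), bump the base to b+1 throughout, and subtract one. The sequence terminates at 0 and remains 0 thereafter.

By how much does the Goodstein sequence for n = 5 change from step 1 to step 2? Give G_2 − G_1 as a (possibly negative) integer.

step 0: 5 = 2^2 + 1; sub 3 for 2: 3^3 + 1; = 28; G_1 = 28−1 = 27
step 1: 27 = 3^3; sub 4 for 3: 4^4; = 256; G_2 = 256−1 = 255

228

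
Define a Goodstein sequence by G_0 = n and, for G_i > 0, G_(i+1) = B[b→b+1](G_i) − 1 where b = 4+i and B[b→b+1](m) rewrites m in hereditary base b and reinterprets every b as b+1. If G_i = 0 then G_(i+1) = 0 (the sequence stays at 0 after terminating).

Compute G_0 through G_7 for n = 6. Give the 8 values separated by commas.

6, 6, 6, 6, 5, 4, 3, 2

G_0=6  [base 4] 4 + 2  →[4↦5]→  5 + 2 = 7  −1 ⇒ G_1=6
G_1=6  [base 5] 5 + 1  →[5↦6]→  6 + 1 = 7  −1 ⇒ G_2=6
G_2=6  [base 6] 6  →[6↦7]→  7 = 7  −1 ⇒ G_3=6
G_3=6  [base 7] 6  →[7↦8]→  6 = 6  −1 ⇒ G_4=5
G_4=5  [base 8] 5  →[8↦9]→  5 = 5  −1 ⇒ G_5=4
G_5=4  [base 9] 4  →[9↦10]→  4 = 4  −1 ⇒ G_6=3
G_6=3  [base 10] 3  →[10↦11]→  3 = 3  −1 ⇒ G_7=2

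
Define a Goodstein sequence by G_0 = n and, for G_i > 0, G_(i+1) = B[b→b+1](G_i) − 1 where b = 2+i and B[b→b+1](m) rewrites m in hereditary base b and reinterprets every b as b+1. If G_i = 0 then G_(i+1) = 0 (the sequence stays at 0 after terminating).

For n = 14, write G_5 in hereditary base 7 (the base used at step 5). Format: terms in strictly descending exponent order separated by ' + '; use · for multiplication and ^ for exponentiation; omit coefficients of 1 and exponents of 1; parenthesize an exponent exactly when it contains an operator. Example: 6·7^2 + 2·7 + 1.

step 0: 14 = 2^(2 + 1) + 2^2 + 2; sub 3 for 2: 3^(3 + 1) + 3^3 + 3; = 111; G_1 = 111−1 = 110
step 1: 110 = 3^(3 + 1) + 3^3 + 2; sub 4 for 3: 4^(4 + 1) + 4^4 + 2; = 1282; G_2 = 1282−1 = 1281
step 2: 1281 = 4^(4 + 1) + 4^4 + 1; sub 5 for 4: 5^(5 + 1) + 5^5 + 1; = 18751; G_3 = 18751−1 = 18750
step 3: 18750 = 5^(5 + 1) + 5^5; sub 6 for 5: 6^(6 + 1) + 6^6; = 326592; G_4 = 326592−1 = 326591
step 4: 326591 = 6^(6 + 1) + 5·6^5 + 5·6^4 + 5·6^3 + 5·6^2 + 5·6 + 5; sub 7 for 6: 7^(7 + 1) + 5·7^5 + 5·7^4 + 5·7^3 + 5·7^2 + 5·7 + 5; = 5862841; G_5 = 5862841−1 = 5862840
step 5: 5862840 = 7^(7 + 1) + 5·7^5 + 5·7^4 + 5·7^3 + 5·7^2 + 5·7 + 4; sub 8 for 7: 8^(8 + 1) + 5·8^5 + 5·8^4 + 5·8^3 + 5·8^2 + 5·8 + 4; = 134404972; G_6 = 134404972−1 = 134404971

7^(7 + 1) + 5·7^5 + 5·7^4 + 5·7^3 + 5·7^2 + 5·7 + 4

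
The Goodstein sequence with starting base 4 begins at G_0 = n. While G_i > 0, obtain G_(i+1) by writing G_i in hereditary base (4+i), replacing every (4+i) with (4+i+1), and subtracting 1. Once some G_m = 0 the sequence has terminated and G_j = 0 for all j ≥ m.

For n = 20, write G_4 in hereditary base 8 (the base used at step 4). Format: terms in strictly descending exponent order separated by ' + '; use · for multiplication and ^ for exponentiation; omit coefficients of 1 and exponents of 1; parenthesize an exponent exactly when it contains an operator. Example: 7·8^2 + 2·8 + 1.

i=0: 20 = 4^2 + 4 (b=4); 4→5: 5^2 + 5 = 30; 30−1 = 29
i=1: 29 = 5^2 + 4 (b=5); 5→6: 6^2 + 4 = 40; 40−1 = 39
i=2: 39 = 6^2 + 3 (b=6); 6→7: 7^2 + 3 = 52; 52−1 = 51
i=3: 51 = 7^2 + 2 (b=7); 7→8: 8^2 + 2 = 66; 66−1 = 65
i=4: 65 = 8^2 + 1 (b=8); 8→9: 9^2 + 1 = 82; 82−1 = 81

8^2 + 1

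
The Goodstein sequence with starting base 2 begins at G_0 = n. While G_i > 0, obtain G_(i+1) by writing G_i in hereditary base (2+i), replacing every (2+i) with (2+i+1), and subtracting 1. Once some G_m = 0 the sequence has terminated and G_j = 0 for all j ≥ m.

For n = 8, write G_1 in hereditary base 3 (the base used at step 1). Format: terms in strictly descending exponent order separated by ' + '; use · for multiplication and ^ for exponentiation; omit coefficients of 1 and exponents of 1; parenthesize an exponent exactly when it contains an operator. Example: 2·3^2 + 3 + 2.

2·3^3 + 2·3^2 + 2·3 + 2

step 0: 8 = 2^(2 + 1); sub 3 for 2: 3^(3 + 1); = 81; G_1 = 81−1 = 80
step 1: 80 = 2·3^3 + 2·3^2 + 2·3 + 2; sub 4 for 3: 2·4^4 + 2·4^2 + 2·4 + 2; = 554; G_2 = 554−1 = 553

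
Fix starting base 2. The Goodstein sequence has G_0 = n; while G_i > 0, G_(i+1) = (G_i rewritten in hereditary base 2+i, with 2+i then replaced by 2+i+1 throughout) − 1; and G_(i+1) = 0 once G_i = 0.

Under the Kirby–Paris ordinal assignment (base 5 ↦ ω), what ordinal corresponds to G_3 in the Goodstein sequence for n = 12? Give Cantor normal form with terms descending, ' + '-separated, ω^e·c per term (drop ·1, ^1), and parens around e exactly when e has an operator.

base 2: 12 = 2^(2 + 1) + 2^2; at 3: 3^(3 + 1) + 3^3 = 108; next = 107
base 3: 107 = 3^(3 + 1) + 2·3^2 + 2·3 + 2; at 4: 4^(4 + 1) + 2·4^2 + 2·4 + 2 = 1066; next = 1065
base 4: 1065 = 4^(4 + 1) + 2·4^2 + 2·4 + 1; at 5: 5^(5 + 1) + 2·5^2 + 2·5 + 1 = 15686; next = 15685

ω^(ω + 1) + ω^2·2 + ω·2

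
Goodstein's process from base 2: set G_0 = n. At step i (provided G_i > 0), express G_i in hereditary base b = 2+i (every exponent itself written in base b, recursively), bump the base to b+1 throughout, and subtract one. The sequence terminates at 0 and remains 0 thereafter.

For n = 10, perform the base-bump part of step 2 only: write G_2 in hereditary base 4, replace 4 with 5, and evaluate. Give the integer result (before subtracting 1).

10 —HB2→ 2^(2 + 1) + 2 —bump→ 3^(3 + 1) + 3 = 84 —(−1)→ 83
83 —HB3→ 3^(3 + 1) + 2 —bump→ 4^(4 + 1) + 2 = 1026 —(−1)→ 1025
1025 —HB4→ 4^(4 + 1) + 1 —bump→ 5^(5 + 1) + 1 = 15626 —(−1)→ 15625

15626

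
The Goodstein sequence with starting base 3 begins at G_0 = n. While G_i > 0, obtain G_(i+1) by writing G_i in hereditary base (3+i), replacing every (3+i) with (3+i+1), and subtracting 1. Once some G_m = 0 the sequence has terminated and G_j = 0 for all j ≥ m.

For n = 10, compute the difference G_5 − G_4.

[0] 10 ≡ 3^2 + 1 (base 3). Lift 4: 17. −1: 16.
[1] 16 ≡ 4^2 (base 4). Lift 5: 25. −1: 24.
[2] 24 ≡ 4·5 + 4 (base 5). Lift 6: 28. −1: 27.
[3] 27 ≡ 4·6 + 3 (base 6). Lift 7: 31. −1: 30.
[4] 30 ≡ 4·7 + 2 (base 7). Lift 8: 34. −1: 33.

3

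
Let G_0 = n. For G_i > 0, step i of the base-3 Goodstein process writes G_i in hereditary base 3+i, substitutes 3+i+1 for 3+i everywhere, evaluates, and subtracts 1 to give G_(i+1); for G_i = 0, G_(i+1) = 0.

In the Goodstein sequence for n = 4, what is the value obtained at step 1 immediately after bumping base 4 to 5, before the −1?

5

(0) 4|_3 = 3 + 1 ↦ 4 + 1|_4 = 5 ⇒ 4
(1) 4|_4 = 4 ↦ 5|_5 = 5 ⇒ 4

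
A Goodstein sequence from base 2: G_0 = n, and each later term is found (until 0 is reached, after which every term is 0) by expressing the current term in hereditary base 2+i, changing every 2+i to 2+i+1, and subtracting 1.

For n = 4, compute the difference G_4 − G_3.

step 0: 4 = 2^2; sub 3 for 2: 3^3; = 27; G_1 = 27−1 = 26
step 1: 26 = 2·3^2 + 2·3 + 2; sub 4 for 3: 2·4^2 + 2·4 + 2; = 42; G_2 = 42−1 = 41
step 2: 41 = 2·4^2 + 2·4 + 1; sub 5 for 4: 2·5^2 + 2·5 + 1; = 61; G_3 = 61−1 = 60
step 3: 60 = 2·5^2 + 2·5; sub 6 for 5: 2·6^2 + 2·6; = 84; G_4 = 84−1 = 83

23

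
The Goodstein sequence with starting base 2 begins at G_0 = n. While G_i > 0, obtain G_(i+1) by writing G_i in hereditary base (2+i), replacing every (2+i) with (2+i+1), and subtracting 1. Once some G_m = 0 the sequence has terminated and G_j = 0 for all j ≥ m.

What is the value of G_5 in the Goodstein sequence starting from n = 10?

step 0: 10 = 2^(2 + 1) + 2; sub 3 for 2: 3^(3 + 1) + 3; = 84; G_1 = 84−1 = 83
step 1: 83 = 3^(3 + 1) + 2; sub 4 for 3: 4^(4 + 1) + 2; = 1026; G_2 = 1026−1 = 1025
step 2: 1025 = 4^(4 + 1) + 1; sub 5 for 4: 5^(5 + 1) + 1; = 15626; G_3 = 15626−1 = 15625
step 3: 15625 = 5^(5 + 1); sub 6 for 5: 6^(6 + 1); = 279936; G_4 = 279936−1 = 279935
step 4: 279935 = 5·6^6 + 5·6^5 + 5·6^4 + 5·6^3 + 5·6^2 + 5·6 + 5; sub 7 for 6: 5·7^7 + 5·7^5 + 5·7^4 + 5·7^3 + 5·7^2 + 5·7 + 5; = 4215755; G_5 = 4215755−1 = 4215754
step 5: 4215754 = 5·7^7 + 5·7^5 + 5·7^4 + 5·7^3 + 5·7^2 + 5·7 + 4; sub 8 for 7: 5·8^8 + 5·8^5 + 5·8^4 + 5·8^3 + 5·8^2 + 5·8 + 4; = 84073324; G_6 = 84073324−1 = 84073323

4215754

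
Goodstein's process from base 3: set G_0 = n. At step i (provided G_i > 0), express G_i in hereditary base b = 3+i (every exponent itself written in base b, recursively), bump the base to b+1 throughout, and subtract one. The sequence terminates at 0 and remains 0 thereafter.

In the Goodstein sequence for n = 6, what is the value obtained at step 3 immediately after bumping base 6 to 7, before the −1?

8

G_0 = 6. HB_3(6) = 2·3. Bump = 8. G_1 = 7.
G_1 = 7. HB_4(7) = 4 + 3. Bump = 8. G_2 = 7.
G_2 = 7. HB_5(7) = 5 + 2. Bump = 8. G_3 = 7.
G_3 = 7. HB_6(7) = 6 + 1. Bump = 8. G_4 = 7.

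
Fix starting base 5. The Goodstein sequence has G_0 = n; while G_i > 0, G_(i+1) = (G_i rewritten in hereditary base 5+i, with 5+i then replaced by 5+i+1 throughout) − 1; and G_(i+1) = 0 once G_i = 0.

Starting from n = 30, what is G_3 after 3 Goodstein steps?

base 5: 30 = 5^2 + 5; at 6: 6^2 + 6 = 42; next = 41
base 6: 41 = 6^2 + 5; at 7: 7^2 + 5 = 54; next = 53
base 7: 53 = 7^2 + 4; at 8: 8^2 + 4 = 68; next = 67
base 8: 67 = 8^2 + 3; at 9: 9^2 + 3 = 84; next = 83

67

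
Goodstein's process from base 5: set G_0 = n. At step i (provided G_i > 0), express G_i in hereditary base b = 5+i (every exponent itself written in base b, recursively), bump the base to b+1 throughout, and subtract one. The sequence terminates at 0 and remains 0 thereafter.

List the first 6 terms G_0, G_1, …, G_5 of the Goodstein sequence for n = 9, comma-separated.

9, 9, 9, 9, 9, 9

G_0 = 9. HB_5(9) = 5 + 4. Bump = 10. G_1 = 9.
G_1 = 9. HB_6(9) = 6 + 3. Bump = 10. G_2 = 9.
G_2 = 9. HB_7(9) = 7 + 2. Bump = 10. G_3 = 9.
G_3 = 9. HB_8(9) = 8 + 1. Bump = 10. G_4 = 9.
G_4 = 9. HB_9(9) = 9. Bump = 10. G_5 = 9.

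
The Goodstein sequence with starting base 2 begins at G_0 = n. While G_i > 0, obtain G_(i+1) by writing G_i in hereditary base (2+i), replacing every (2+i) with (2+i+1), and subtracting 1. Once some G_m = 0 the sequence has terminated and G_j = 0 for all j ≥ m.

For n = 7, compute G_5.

base 2: 7 = 2^2 + 2 + 1; at 3: 3^3 + 3 + 1 = 31; next = 30
base 3: 30 = 3^3 + 3; at 4: 4^4 + 4 = 260; next = 259
base 4: 259 = 4^4 + 3; at 5: 5^5 + 3 = 3128; next = 3127
base 5: 3127 = 5^5 + 2; at 6: 6^6 + 2 = 46658; next = 46657
base 6: 46657 = 6^6 + 1; at 7: 7^7 + 1 = 823544; next = 823543
base 7: 823543 = 7^7; at 8: 8^8 = 16777216; next = 16777215

823543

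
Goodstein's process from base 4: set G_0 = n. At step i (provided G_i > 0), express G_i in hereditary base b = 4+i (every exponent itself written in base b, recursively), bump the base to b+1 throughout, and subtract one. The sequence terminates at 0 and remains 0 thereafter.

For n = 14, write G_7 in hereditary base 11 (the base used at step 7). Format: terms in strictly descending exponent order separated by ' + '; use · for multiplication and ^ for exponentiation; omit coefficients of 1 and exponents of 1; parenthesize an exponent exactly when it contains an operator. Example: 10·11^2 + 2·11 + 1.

(0) 14|_4 = 3·4 + 2 ↦ 3·5 + 2|_5 = 17 ⇒ 16
(1) 16|_5 = 3·5 + 1 ↦ 3·6 + 1|_6 = 19 ⇒ 18
(2) 18|_6 = 3·6 ↦ 3·7|_7 = 21 ⇒ 20
(3) 20|_7 = 2·7 + 6 ↦ 2·8 + 6|_8 = 22 ⇒ 21
(4) 21|_8 = 2·8 + 5 ↦ 2·9 + 5|_9 = 23 ⇒ 22
(5) 22|_9 = 2·9 + 4 ↦ 2·10 + 4|_10 = 24 ⇒ 23
(6) 23|_10 = 2·10 + 3 ↦ 2·11 + 3|_11 = 25 ⇒ 24
(7) 24|_11 = 2·11 + 2 ↦ 2·12 + 2|_12 = 26 ⇒ 25

2·11 + 2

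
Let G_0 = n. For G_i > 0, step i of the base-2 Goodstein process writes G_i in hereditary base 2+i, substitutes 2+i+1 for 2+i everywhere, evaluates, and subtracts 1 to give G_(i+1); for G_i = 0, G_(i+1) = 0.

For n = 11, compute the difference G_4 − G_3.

step 0: 11 = 2^(2 + 1) + 2 + 1; sub 3 for 2: 3^(3 + 1) + 3 + 1; = 85; G_1 = 85−1 = 84
step 1: 84 = 3^(3 + 1) + 3; sub 4 for 3: 4^(4 + 1) + 4; = 1028; G_2 = 1028−1 = 1027
step 2: 1027 = 4^(4 + 1) + 3; sub 5 for 4: 5^(5 + 1) + 3; = 15628; G_3 = 15628−1 = 15627
step 3: 15627 = 5^(5 + 1) + 2; sub 6 for 5: 6^(6 + 1) + 2; = 279938; G_4 = 279938−1 = 279937

264310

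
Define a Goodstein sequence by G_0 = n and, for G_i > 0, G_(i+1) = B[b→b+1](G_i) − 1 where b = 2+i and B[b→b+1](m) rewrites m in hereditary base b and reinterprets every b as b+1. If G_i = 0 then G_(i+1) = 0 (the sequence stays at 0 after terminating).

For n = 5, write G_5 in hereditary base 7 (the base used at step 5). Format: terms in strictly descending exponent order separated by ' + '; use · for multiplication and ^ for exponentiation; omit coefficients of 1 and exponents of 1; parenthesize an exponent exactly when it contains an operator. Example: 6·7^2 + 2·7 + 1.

3·7^3 + 3·7^2 + 3·7

(0) 5|_2 = 2^2 + 1 ↦ 3^3 + 1|_3 = 28 ⇒ 27
(1) 27|_3 = 3^3 ↦ 4^4|_4 = 256 ⇒ 255
(2) 255|_4 = 3·4^3 + 3·4^2 + 3·4 + 3 ↦ 3·5^3 + 3·5^2 + 3·5 + 3|_5 = 468 ⇒ 467
(3) 467|_5 = 3·5^3 + 3·5^2 + 3·5 + 2 ↦ 3·6^3 + 3·6^2 + 3·6 + 2|_6 = 776 ⇒ 775
(4) 775|_6 = 3·6^3 + 3·6^2 + 3·6 + 1 ↦ 3·7^3 + 3·7^2 + 3·7 + 1|_7 = 1198 ⇒ 1197
(5) 1197|_7 = 3·7^3 + 3·7^2 + 3·7 ↦ 3·8^3 + 3·8^2 + 3·8|_8 = 1752 ⇒ 1751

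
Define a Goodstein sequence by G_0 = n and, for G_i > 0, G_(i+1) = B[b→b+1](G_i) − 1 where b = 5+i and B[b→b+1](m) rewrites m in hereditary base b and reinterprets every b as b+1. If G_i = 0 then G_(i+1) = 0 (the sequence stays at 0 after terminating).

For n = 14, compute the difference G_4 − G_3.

1

(0) 14|_5 = 2·5 + 4 ↦ 2·6 + 4|_6 = 16 ⇒ 15
(1) 15|_6 = 2·6 + 3 ↦ 2·7 + 3|_7 = 17 ⇒ 16
(2) 16|_7 = 2·7 + 2 ↦ 2·8 + 2|_8 = 18 ⇒ 17
(3) 17|_8 = 2·8 + 1 ↦ 2·9 + 1|_9 = 19 ⇒ 18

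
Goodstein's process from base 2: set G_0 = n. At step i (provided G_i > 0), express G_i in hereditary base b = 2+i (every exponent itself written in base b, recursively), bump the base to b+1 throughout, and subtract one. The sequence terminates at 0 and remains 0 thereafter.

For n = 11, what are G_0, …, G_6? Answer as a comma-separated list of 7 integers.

11 —HB2→ 2^(2 + 1) + 2 + 1 —bump→ 3^(3 + 1) + 3 + 1 = 85 —(−1)→ 84
84 —HB3→ 3^(3 + 1) + 3 —bump→ 4^(4 + 1) + 4 = 1028 —(−1)→ 1027
1027 —HB4→ 4^(4 + 1) + 3 —bump→ 5^(5 + 1) + 3 = 15628 —(−1)→ 15627
15627 —HB5→ 5^(5 + 1) + 2 —bump→ 6^(6 + 1) + 2 = 279938 —(−1)→ 279937
279937 —HB6→ 6^(6 + 1) + 1 —bump→ 7^(7 + 1) + 1 = 5764802 —(−1)→ 5764801
5764801 —HB7→ 7^(7 + 1) —bump→ 8^(8 + 1) = 134217728 —(−1)→ 134217727

11, 84, 1027, 15627, 279937, 5764801, 134217727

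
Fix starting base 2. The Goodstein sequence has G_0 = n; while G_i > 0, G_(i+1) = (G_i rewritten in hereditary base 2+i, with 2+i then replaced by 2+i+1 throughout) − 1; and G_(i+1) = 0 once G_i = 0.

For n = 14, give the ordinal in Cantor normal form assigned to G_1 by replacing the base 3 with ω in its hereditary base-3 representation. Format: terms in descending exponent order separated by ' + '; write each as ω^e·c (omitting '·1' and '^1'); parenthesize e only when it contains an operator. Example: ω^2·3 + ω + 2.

ω^(ω + 1) + ω^ω + 2

G_0=14  [base 2] 2^(2 + 1) + 2^2 + 2  →[2↦3]→  3^(3 + 1) + 3^3 + 3 = 111  −1 ⇒ G_1=110
G_1=110  [base 3] 3^(3 + 1) + 3^3 + 2  →[3↦4]→  4^(4 + 1) + 4^4 + 2 = 1282  −1 ⇒ G_2=1281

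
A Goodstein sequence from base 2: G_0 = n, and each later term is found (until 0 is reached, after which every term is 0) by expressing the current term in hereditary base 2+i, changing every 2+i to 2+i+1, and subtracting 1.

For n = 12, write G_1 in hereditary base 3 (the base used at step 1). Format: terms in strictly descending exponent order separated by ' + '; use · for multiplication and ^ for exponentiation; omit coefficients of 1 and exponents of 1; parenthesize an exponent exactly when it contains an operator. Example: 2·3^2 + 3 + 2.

3^(3 + 1) + 2·3^2 + 2·3 + 2

G_0=12  [base 2] 2^(2 + 1) + 2^2  →[2↦3]→  3^(3 + 1) + 3^3 = 108  −1 ⇒ G_1=107
G_1=107  [base 3] 3^(3 + 1) + 2·3^2 + 2·3 + 2  →[3↦4]→  4^(4 + 1) + 2·4^2 + 2·4 + 2 = 1066  −1 ⇒ G_2=1065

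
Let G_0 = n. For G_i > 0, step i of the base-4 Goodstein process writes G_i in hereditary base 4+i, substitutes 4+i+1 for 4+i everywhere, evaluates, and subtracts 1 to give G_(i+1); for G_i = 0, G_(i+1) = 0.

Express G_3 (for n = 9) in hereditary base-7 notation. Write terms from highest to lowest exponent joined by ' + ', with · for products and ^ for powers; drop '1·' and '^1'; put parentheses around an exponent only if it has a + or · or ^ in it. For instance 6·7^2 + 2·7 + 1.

G_0=9  [base 4] 2·4 + 1  →[4↦5]→  2·5 + 1 = 11  −1 ⇒ G_1=10
G_1=10  [base 5] 2·5  →[5↦6]→  2·6 = 12  −1 ⇒ G_2=11
G_2=11  [base 6] 6 + 5  →[6↦7]→  7 + 5 = 12  −1 ⇒ G_3=11
G_3=11  [base 7] 7 + 4  →[7↦8]→  8 + 4 = 12  −1 ⇒ G_4=11

7 + 4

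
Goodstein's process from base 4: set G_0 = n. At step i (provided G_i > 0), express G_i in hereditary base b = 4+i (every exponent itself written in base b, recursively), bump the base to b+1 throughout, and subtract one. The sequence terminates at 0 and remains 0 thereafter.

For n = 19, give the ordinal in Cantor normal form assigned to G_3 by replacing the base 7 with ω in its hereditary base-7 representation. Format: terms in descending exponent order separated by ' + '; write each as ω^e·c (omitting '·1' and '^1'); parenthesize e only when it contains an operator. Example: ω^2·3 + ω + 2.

[0] 19 ≡ 4^2 + 3 (base 4). Lift 5: 28. −1: 27.
[1] 27 ≡ 5^2 + 2 (base 5). Lift 6: 38. −1: 37.
[2] 37 ≡ 6^2 + 1 (base 6). Lift 7: 50. −1: 49.

ω^2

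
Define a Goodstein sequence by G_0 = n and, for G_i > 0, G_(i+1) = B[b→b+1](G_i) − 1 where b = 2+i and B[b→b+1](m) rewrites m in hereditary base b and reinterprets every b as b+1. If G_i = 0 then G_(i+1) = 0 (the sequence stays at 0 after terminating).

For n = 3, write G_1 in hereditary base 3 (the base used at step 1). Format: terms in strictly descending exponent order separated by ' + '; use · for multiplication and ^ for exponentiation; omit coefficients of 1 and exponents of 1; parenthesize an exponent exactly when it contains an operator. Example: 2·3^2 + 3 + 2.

step 0: 3 = 2 + 1; sub 3 for 2: 3 + 1; = 4; G_1 = 4−1 = 3
step 1: 3 = 3; sub 4 for 3: 4; = 4; G_2 = 4−1 = 3

3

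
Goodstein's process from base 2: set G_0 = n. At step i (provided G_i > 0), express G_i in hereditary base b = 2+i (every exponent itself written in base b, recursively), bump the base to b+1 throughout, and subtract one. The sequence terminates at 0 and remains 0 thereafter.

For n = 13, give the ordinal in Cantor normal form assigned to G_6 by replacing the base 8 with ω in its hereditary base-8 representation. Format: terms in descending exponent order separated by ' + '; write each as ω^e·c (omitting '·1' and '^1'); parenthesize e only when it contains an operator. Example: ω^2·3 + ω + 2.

(0) 13|_2 = 2^(2 + 1) + 2^2 + 1 ↦ 3^(3 + 1) + 3^3 + 1|_3 = 109 ⇒ 108
(1) 108|_3 = 3^(3 + 1) + 3^3 ↦ 4^(4 + 1) + 4^4|_4 = 1280 ⇒ 1279
(2) 1279|_4 = 4^(4 + 1) + 3·4^3 + 3·4^2 + 3·4 + 3 ↦ 5^(5 + 1) + 3·5^3 + 3·5^2 + 3·5 + 3|_5 = 16093 ⇒ 16092
(3) 16092|_5 = 5^(5 + 1) + 3·5^3 + 3·5^2 + 3·5 + 2 ↦ 6^(6 + 1) + 3·6^3 + 3·6^2 + 3·6 + 2|_6 = 280712 ⇒ 280711
(4) 280711|_6 = 6^(6 + 1) + 3·6^3 + 3·6^2 + 3·6 + 1 ↦ 7^(7 + 1) + 3·7^3 + 3·7^2 + 3·7 + 1|_7 = 5765999 ⇒ 5765998
(5) 5765998|_7 = 7^(7 + 1) + 3·7^3 + 3·7^2 + 3·7 ↦ 8^(8 + 1) + 3·8^3 + 3·8^2 + 3·8|_8 = 134219480 ⇒ 134219479

ω^(ω + 1) + ω^3·3 + ω^2·3 + ω·2 + 7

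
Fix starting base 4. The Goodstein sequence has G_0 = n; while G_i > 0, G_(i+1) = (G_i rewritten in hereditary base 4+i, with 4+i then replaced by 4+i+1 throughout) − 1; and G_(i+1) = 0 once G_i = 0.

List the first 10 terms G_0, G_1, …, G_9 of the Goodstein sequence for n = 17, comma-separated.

17, 25, 35, 39, 43, 47, 51, 55, 59, 62

G_0 = 17. HB_4(17) = 4^2 + 1. Bump = 26. G_1 = 25.
G_1 = 25. HB_5(25) = 5^2. Bump = 36. G_2 = 35.
G_2 = 35. HB_6(35) = 5·6 + 5. Bump = 40. G_3 = 39.
G_3 = 39. HB_7(39) = 5·7 + 4. Bump = 44. G_4 = 43.
G_4 = 43. HB_8(43) = 5·8 + 3. Bump = 48. G_5 = 47.
G_5 = 47. HB_9(47) = 5·9 + 2. Bump = 52. G_6 = 51.
G_6 = 51. HB_10(51) = 5·10 + 1. Bump = 56. G_7 = 55.
G_7 = 55. HB_11(55) = 5·11. Bump = 60. G_8 = 59.
G_8 = 59. HB_12(59) = 4·12 + 11. Bump = 63. G_9 = 62.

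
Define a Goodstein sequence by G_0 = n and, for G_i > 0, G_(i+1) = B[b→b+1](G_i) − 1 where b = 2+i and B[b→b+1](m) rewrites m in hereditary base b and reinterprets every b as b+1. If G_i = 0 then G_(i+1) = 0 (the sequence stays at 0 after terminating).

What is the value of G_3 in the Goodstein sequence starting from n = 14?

G_0=14  [base 2] 2^(2 + 1) + 2^2 + 2  →[2↦3]→  3^(3 + 1) + 3^3 + 3 = 111  −1 ⇒ G_1=110
G_1=110  [base 3] 3^(3 + 1) + 3^3 + 2  →[3↦4]→  4^(4 + 1) + 4^4 + 2 = 1282  −1 ⇒ G_2=1281
G_2=1281  [base 4] 4^(4 + 1) + 4^4 + 1  →[4↦5]→  5^(5 + 1) + 5^5 + 1 = 18751  −1 ⇒ G_3=18750
G_3=18750  [base 5] 5^(5 + 1) + 5^5  →[5↦6]→  6^(6 + 1) + 6^6 = 326592  −1 ⇒ G_4=326591

18750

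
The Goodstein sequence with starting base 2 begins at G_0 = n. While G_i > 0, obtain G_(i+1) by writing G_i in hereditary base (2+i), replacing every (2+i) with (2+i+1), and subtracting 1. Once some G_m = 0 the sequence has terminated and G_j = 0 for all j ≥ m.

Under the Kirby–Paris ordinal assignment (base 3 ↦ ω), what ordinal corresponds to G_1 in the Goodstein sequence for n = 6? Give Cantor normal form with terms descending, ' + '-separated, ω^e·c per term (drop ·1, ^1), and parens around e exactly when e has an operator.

ω^ω + 2

G_0=6  [base 2] 2^2 + 2  →[2↦3]→  3^3 + 3 = 30  −1 ⇒ G_1=29
G_1=29  [base 3] 3^3 + 2  →[3↦4]→  4^4 + 2 = 258  −1 ⇒ G_2=257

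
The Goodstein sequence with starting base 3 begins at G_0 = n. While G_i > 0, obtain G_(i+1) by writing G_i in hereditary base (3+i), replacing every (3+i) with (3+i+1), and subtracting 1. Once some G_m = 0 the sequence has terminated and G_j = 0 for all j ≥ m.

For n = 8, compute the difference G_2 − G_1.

1

[0] 8 ≡ 2·3 + 2 (base 3). Lift 4: 10. −1: 9.
[1] 9 ≡ 2·4 + 1 (base 4). Lift 5: 11. −1: 10.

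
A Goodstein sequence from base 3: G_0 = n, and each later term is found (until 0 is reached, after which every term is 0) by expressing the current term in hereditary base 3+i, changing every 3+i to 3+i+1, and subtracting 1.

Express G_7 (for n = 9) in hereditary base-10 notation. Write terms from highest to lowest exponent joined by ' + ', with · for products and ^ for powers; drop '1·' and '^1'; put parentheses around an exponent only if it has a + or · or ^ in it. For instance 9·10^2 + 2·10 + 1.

2·10 + 5

G_0 = 9. HB_3(9) = 3^2. Bump = 16. G_1 = 15.
G_1 = 15. HB_4(15) = 3·4 + 3. Bump = 18. G_2 = 17.
G_2 = 17. HB_5(17) = 3·5 + 2. Bump = 20. G_3 = 19.
G_3 = 19. HB_6(19) = 3·6 + 1. Bump = 22. G_4 = 21.
G_4 = 21. HB_7(21) = 3·7. Bump = 24. G_5 = 23.
G_5 = 23. HB_8(23) = 2·8 + 7. Bump = 25. G_6 = 24.
G_6 = 24. HB_9(24) = 2·9 + 6. Bump = 26. G_7 = 25.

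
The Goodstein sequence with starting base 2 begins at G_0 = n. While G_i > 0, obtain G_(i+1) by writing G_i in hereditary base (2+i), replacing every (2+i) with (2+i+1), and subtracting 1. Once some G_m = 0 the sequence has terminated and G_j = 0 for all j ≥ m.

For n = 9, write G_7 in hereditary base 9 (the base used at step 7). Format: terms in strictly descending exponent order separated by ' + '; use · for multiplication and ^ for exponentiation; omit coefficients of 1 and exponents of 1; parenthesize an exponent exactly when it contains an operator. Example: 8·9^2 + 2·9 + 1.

3·9^9 + 3·9^3 + 3·9^2 + 2·9 + 6

base 2: 9 = 2^(2 + 1) + 1; at 3: 3^(3 + 1) + 1 = 82; next = 81
base 3: 81 = 3^(3 + 1); at 4: 4^(4 + 1) = 1024; next = 1023
base 4: 1023 = 3·4^4 + 3·4^3 + 3·4^2 + 3·4 + 3; at 5: 3·5^5 + 3·5^3 + 3·5^2 + 3·5 + 3 = 9843; next = 9842
base 5: 9842 = 3·5^5 + 3·5^3 + 3·5^2 + 3·5 + 2; at 6: 3·6^6 + 3·6^3 + 3·6^2 + 3·6 + 2 = 140744; next = 140743
base 6: 140743 = 3·6^6 + 3·6^3 + 3·6^2 + 3·6 + 1; at 7: 3·7^7 + 3·7^3 + 3·7^2 + 3·7 + 1 = 2471827; next = 2471826
base 7: 2471826 = 3·7^7 + 3·7^3 + 3·7^2 + 3·7; at 8: 3·8^8 + 3·8^3 + 3·8^2 + 3·8 = 50333400; next = 50333399
base 8: 50333399 = 3·8^8 + 3·8^3 + 3·8^2 + 2·8 + 7; at 9: 3·9^9 + 3·9^3 + 3·9^2 + 2·9 + 7 = 1162263922; next = 1162263921
base 9: 1162263921 = 3·9^9 + 3·9^3 + 3·9^2 + 2·9 + 6; at 10: 3·10^10 + 3·10^3 + 3·10^2 + 2·10 + 6 = 30000003326; next = 30000003325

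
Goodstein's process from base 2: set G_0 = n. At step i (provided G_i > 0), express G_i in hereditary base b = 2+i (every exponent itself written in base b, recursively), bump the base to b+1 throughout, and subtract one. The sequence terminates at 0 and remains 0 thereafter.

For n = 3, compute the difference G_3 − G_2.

-1

3 —HB2→ 2 + 1 —bump→ 3 + 1 = 4 —(−1)→ 3
3 —HB3→ 3 —bump→ 4 = 4 —(−1)→ 3
3 —HB4→ 3 —bump→ 3 = 3 —(−1)→ 2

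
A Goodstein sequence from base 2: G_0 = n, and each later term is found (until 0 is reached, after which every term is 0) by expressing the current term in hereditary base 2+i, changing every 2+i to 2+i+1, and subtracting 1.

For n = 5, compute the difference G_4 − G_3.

308

[0] 5 ≡ 2^2 + 1 (base 2). Lift 3: 28. −1: 27.
[1] 27 ≡ 3^3 (base 3). Lift 4: 256. −1: 255.
[2] 255 ≡ 3·4^3 + 3·4^2 + 3·4 + 3 (base 4). Lift 5: 468. −1: 467.
[3] 467 ≡ 3·5^3 + 3·5^2 + 3·5 + 2 (base 5). Lift 6: 776. −1: 775.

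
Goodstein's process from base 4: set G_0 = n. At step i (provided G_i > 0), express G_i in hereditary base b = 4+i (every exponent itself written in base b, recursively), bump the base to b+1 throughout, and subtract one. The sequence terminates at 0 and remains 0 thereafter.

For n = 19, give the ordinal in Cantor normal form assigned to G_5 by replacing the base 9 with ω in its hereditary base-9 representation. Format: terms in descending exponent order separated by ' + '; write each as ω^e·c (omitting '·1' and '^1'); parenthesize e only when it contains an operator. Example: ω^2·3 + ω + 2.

ω·7 + 6

step 0: 19 = 4^2 + 3; sub 5 for 4: 5^2 + 3; = 28; G_1 = 28−1 = 27
step 1: 27 = 5^2 + 2; sub 6 for 5: 6^2 + 2; = 38; G_2 = 38−1 = 37
step 2: 37 = 6^2 + 1; sub 7 for 6: 7^2 + 1; = 50; G_3 = 50−1 = 49
step 3: 49 = 7^2; sub 8 for 7: 8^2; = 64; G_4 = 64−1 = 63
step 4: 63 = 7·8 + 7; sub 9 for 8: 7·9 + 7; = 70; G_5 = 70−1 = 69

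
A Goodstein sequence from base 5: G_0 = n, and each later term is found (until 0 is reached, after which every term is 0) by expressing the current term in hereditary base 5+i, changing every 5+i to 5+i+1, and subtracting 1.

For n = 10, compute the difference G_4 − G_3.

i=0: 10 = 2·5 (b=5); 5→6: 2·6 = 12; 12−1 = 11
i=1: 11 = 6 + 5 (b=6); 6→7: 7 + 5 = 12; 12−1 = 11
i=2: 11 = 7 + 4 (b=7); 7→8: 8 + 4 = 12; 12−1 = 11
i=3: 11 = 8 + 3 (b=8); 8→9: 9 + 3 = 12; 12−1 = 11

0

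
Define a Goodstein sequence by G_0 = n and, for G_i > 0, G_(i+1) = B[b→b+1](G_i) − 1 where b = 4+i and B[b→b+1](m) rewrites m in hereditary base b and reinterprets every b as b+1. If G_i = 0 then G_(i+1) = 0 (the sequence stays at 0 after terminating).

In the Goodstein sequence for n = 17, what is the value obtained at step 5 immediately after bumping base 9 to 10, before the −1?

base 4: 17 = 4^2 + 1; at 5: 5^2 + 1 = 26; next = 25
base 5: 25 = 5^2; at 6: 6^2 = 36; next = 35
base 6: 35 = 5·6 + 5; at 7: 5·7 + 5 = 40; next = 39
base 7: 39 = 5·7 + 4; at 8: 5·8 + 4 = 44; next = 43
base 8: 43 = 5·8 + 3; at 9: 5·9 + 3 = 48; next = 47
base 9: 47 = 5·9 + 2; at 10: 5·10 + 2 = 52; next = 51

52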